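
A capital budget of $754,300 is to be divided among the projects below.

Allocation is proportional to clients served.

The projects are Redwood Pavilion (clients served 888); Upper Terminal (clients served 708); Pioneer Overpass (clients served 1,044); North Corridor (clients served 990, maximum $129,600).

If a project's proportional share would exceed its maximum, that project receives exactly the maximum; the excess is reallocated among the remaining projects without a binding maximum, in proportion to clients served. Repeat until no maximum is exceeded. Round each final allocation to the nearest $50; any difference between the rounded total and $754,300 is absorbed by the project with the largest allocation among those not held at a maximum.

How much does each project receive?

Redwood Pavilion: $210,150; Upper Terminal: $167,550; Pioneer Overpass: $247,000; North Corridor: $129,600

Sum of clients served: 3,630.
Proportional shares (ignoring caps): Redwood Pavilion 184,522.98; Upper Terminal 147,119.67; Pioneer Overpass 216,939.17; North Corridor 205,718.18.
Cap binds for North Corridor ($129,600); balance $624,700 reallocated over remaining clients served 2,640.
Shares after redistribution: Redwood Pavilion 210,126.36 → $210,150; Upper Terminal 167,533.18 → $167,550; Pioneer Overpass 247,040.45 → $247,050.
Rounding difference −$50 applied to Pioneer Overpass → $247,000.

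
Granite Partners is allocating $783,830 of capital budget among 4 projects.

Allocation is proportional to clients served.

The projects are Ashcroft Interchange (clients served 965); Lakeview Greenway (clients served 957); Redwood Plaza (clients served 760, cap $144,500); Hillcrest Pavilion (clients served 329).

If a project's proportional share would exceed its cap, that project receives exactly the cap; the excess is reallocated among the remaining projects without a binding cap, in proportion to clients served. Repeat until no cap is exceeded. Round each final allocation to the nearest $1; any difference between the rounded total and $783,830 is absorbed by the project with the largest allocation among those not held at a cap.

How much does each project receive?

Ashcroft Interchange: $274,079; Lakeview Greenway: $271,808; Redwood Plaza: $144,500; Hillcrest Pavilion: $93,443

Total clients served = 3,011.
Pro-rata shares before constraints: Ashcroft Interchange 251,210.88; Lakeview Greenway 249,128.30; Redwood Plaza 197,844.84; Hillcrest Pavilion 85,645.99.
Held at cap: Redwood Plaza ($144,500); residual $639,330 reallocated over remaining clients served 2,251.
Remaining shares: Ashcroft Interchange 274,079.72 → $274,080; Lakeview Greenway 271,807.56 → $271,808; Hillcrest Pavilion 93,442.72 → $93,443.
Rounding difference −$1 applied to Ashcroft Interchange → $274,079.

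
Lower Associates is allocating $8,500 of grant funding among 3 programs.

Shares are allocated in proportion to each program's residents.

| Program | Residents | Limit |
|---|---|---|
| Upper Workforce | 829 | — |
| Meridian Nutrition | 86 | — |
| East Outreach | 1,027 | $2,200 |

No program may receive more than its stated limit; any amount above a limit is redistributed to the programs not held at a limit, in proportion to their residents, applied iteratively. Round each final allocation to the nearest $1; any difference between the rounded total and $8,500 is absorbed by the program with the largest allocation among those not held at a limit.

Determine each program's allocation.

Upper Workforce: $5,708 | Meridian Nutrition: $592 | East Outreach: $2,200

Sum of residents: 1,942.
Proportional shares (ignoring caps): Upper Workforce 3,628.48; Meridian Nutrition 376.42; East Outreach 4,495.11.
Cap binds for East Outreach ($2,200); remaining pool $6,300 reallocated over remaining residents 915.
Shares after redistribution: Upper Workforce 5,707.87 → $5,708; Meridian Nutrition 592.13 → $592.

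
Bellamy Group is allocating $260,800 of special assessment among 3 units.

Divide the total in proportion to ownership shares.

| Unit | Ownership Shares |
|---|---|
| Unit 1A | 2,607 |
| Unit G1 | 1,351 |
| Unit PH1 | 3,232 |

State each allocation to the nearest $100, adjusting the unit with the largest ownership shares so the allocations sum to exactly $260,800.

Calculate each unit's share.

Total ownership shares = 2,607 + 1,351 + 3,232 = 7,190.
Raw shares: Unit 1A 94,562.67; Unit G1 49,004.28; Unit PH1 117,233.05.
At nearest $100: Unit 1A $94,600; Unit G1 $49,000; Unit PH1 $117,200. Sum = $260,800.
Sum already equals the total — no adjustment.

Unit 1A: $94,600 · Unit G1: $49,000 · Unit PH1: $117,200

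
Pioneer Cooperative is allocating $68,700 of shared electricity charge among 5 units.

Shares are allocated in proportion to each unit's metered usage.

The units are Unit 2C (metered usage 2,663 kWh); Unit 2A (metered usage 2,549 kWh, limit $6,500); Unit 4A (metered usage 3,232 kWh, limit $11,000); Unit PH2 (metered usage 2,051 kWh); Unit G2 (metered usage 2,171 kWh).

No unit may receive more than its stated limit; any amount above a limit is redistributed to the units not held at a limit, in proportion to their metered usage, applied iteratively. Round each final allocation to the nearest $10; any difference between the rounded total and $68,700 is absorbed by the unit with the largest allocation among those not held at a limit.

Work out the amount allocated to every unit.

Total metered usage = 12,666.
Pro-rata shares before constraints: Unit 2C 14,444.03; Unit 2A 13,825.70; Unit 4A 17,530.27; Unit PH2 11,124.56; Unit G2 11,775.44.
Capped: Unit 2A ($6,500), Unit 4A ($11,000); residual $51,200 reallocated over remaining metered usage 6,885.
Remaining shares: Unit 2C 19,803.28 → $19,800; Unit PH2 15,252.17 → $15,250; Unit G2 16,144.55 → $16,140.
Rounding difference +$10 applied to Unit 2C → $19,810.

Unit 2C: $19,810; Unit 2A: $6,500; Unit 4A: $11,000; Unit PH2: $15,250; Unit G2: $16,140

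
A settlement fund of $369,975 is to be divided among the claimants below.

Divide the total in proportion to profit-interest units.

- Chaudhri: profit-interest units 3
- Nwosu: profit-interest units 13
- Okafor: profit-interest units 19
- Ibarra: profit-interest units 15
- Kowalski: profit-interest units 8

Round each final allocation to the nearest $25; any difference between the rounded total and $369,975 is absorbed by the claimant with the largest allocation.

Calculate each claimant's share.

Combined profit-interest units = 58.
Proportional shares: Chaudhri 3/58 × $369,975 = 19,136.64; Nwosu 13/58 × $369,975 = 82,925.43; Okafor 19/58 × $369,975 = 121,198.71; Ibarra 15/58 × $369,975 = 95,683.19; Kowalski 8/58 × $369,975 = 51,031.03.
Rounded to nearest $25: Chaudhri $19,125; Nwosu $82,925; Okafor $121,200; Ibarra $95,675; Kowalski $51,025. Sum = $369,950.
Difference $369,975 − $369,950 = +$25 applied to largest allocation (Okafor): Okafor becomes $121,225.

Chaudhri: $19,125 · Nwosu: $82,925 · Okafor: $121,225 · Ibarra: $95,675 · Kowalski: $51,025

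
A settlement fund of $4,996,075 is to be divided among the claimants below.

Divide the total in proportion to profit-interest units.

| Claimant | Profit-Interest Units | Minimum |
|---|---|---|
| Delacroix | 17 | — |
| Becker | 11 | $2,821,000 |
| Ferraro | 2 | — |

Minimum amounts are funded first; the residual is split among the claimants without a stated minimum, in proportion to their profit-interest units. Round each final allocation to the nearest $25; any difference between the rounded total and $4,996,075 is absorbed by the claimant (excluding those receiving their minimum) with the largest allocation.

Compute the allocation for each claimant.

Delacroix: $1,946,125; Becker: $2,821,000; Ferraro: $228,950

Minimums first: Becker $2,821,000. Residual $2,175,075.
Residual split over remaining profit-interest units 19: Delacroix 1,946,119.74 → $1,946,125; Ferraro 228,955.26 → $228,950.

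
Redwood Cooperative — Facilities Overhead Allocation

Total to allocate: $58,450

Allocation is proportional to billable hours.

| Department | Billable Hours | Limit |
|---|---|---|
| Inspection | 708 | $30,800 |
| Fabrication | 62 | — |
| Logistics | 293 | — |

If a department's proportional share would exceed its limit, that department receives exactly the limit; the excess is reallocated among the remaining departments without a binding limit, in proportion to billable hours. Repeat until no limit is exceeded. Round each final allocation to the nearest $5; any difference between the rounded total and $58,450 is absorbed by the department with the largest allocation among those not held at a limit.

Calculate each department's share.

Billable hours total: 1,063.
Pro-rata shares before constraints: Inspection 38,930.01; Fabrication 3,409.13; Logistics 16,110.87.
Capped: Inspection ($30,800); residual $27,650 reallocated over remaining billable hours 355.
Redistributed shares: Fabrication 4,829.01 → $4,830; Logistics 22,820.99 → $22,820.

Inspection: $30,800 · Fabrication: $4,830 · Logistics: $22,820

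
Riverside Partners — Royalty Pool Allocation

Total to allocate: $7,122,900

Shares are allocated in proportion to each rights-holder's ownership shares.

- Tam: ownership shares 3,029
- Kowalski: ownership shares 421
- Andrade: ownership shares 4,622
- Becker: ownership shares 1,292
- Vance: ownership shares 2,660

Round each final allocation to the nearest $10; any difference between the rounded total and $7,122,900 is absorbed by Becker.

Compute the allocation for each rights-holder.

Total ownership shares = 12,024.
Raw shares: Tam 3,029/12,024 × $7,122,900 = 1,794,349.98; Kowalski 421/12,024 × $7,122,900 = 249,396.28; Andrade 4,622/12,024 × $7,122,900 = 2,738,027.59; Becker 1,292/12,024 × $7,122,900 = 765,368.16; Vance 2,660/12,024 × $7,122,900 = 1,575,757.98.
Rounded to nearest $10: Tam $1,794,350; Kowalski $249,400; Andrade $2,738,030; Becker $765,370; Vance $1,575,760. Sum = $7,122,910.
Difference $7,122,900 − $7,122,910 = −$10 applied to Becker: Becker becomes $765,360.

Tam: $1,794,350; Kowalski: $249,400; Andrade: $2,738,030; Becker: $765,360; Vance: $1,575,760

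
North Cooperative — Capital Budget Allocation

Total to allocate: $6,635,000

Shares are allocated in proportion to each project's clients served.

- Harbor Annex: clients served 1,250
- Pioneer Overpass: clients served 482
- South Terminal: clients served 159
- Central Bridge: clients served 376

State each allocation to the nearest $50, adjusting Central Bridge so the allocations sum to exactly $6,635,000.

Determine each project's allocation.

Harbor Annex: $3,658,450; Pioneer Overpass: $1,410,700; South Terminal: $465,350; Central Bridge: $1,100,500

Clients served total: 2,267.
Proportional shares: Harbor Annex 1,250/2,267 × $6,635,000 = 3,658,469.34; Pioneer Overpass 482/2,267 × $6,635,000 = 1,410,705.78; South Terminal 159/2,267 × $6,635,000 = 465,357.30; Central Bridge 376/2,267 × $6,635,000 = 1,100,467.58.
Rounded to nearest $50: Harbor Annex $3,658,450; Pioneer Overpass $1,410,700; South Terminal $465,350; Central Bridge $1,100,450. Sum = $6,634,950.
Difference $6,635,000 − $6,634,950 = +$50 applied to Central Bridge: Central Bridge becomes $1,100,500.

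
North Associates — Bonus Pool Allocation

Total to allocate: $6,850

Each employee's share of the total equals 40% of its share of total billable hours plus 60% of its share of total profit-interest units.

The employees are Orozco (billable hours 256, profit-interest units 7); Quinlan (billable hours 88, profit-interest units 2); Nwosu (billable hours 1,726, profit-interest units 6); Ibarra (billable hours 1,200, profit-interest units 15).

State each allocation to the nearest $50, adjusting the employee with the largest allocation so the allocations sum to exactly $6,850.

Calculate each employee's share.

Billable hours total 3,270; profit-interest units total 30.
Combined weights (40% billable hours + 60% profit-interest units): Orozco 0.1713; Quinlan 0.0508; Nwosu 0.3311; Ibarra 0.4468.
Unrounded shares: Orozco 1,173.51; Quinlan 347.74; Nwosu 2,268.25; Ibarra 3,060.50.
Rounded to nearest $50: Orozco $1,150; Quinlan $350; Nwosu $2,250; Ibarra $3,050. Sum = $6,800.
Difference $6,850 − $6,800 = +$50 applied to largest allocation (Ibarra): Ibarra becomes $3,100.

Orozco: $1,150; Quinlan: $350; Nwosu: $2,250; Ibarra: $3,100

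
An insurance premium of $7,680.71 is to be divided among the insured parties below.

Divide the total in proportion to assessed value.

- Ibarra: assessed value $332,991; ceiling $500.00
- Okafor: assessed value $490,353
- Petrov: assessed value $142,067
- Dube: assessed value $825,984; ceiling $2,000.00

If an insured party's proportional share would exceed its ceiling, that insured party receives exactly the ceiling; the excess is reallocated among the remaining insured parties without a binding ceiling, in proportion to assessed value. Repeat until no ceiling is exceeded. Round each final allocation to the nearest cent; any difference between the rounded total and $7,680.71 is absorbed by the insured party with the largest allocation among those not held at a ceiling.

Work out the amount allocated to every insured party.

Ibarra: $500.00 · Okafor: $4,016.91 · Petrov: $1,163.80 · Dube: $2,000.00

Total assessed value = 1,791,395.
Unconstrained shares: Ibarra 1,427.7182; Okafor 2,102.4169; Petrov 609.1205; Dube 3,541.4543.
Cap binds for Ibarra ($500.00), Dube ($2,000.00); balance $5,180.71 reallocated over remaining assessed value 632,420.
Shares after redistribution: Okafor 4,016.9139 → $4,016.91; Petrov 1,163.7961 → $1,163.80.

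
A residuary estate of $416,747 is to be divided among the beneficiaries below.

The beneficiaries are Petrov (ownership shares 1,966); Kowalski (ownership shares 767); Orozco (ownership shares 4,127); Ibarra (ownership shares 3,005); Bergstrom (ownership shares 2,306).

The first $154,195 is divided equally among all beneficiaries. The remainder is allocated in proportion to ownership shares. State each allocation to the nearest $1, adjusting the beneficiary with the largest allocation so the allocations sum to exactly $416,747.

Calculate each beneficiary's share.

First tranche $154,195 split equally: $30,839 each.
Remainder $262,552 by ownership shares (total 12,171): Petrov 42,410.42 → $42,410; Kowalski 16,545.67 → $16,546; Orozco 89,027.37 → $89,027; Ibarra 64,823.66 → $64,824; Bergstrom 49,744.88 → $49,745.
Totals: Petrov $30,839 + $42,410 = $73,249; Kowalski $30,839 + $16,546 = $47,385; Orozco $30,839 + $89,027 = $119,866; Ibarra $30,839 + $64,824 = $95,663; Bergstrom $30,839 + $49,745 = $80,584.

Petrov: $73,249; Kowalski: $47,385; Orozco: $119,866; Ibarra: $95,663; Bergstrom: $80,584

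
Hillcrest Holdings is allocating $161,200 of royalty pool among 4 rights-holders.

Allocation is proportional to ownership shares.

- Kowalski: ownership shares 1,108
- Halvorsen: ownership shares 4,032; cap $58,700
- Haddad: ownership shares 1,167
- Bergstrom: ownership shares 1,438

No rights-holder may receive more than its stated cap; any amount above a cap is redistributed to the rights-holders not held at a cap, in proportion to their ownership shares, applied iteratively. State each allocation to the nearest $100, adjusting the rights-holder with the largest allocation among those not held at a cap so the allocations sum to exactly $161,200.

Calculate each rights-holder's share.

Kowalski: $30,600; Halvorsen: $58,700; Haddad: $32,200; Bergstrom: $39,700

Combined ownership shares = 7,745.
Unconstrained shares: Kowalski 23,061.28; Halvorsen 83,919.74; Haddad 24,289.27; Bergstrom 29,929.71.
Cap binds for Halvorsen ($58,700); balance $102,500 reallocated over remaining ownership shares 3,713.
Remaining shares: Kowalski 30,587.13 → $30,600; Haddad 32,215.86 → $32,200; Bergstrom 39,697.01 → $39,700.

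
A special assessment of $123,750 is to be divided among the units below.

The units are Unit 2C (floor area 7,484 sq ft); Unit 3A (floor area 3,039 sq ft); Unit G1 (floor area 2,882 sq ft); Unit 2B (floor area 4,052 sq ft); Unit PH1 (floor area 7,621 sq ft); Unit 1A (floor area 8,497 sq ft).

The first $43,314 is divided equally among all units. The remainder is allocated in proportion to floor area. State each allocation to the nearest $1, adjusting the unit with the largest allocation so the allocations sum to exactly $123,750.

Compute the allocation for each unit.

First tranche $43,314 split equally: $7,219 each.
Remainder $80,436 by floor area (total 33,575): Unit 2C 17,929.502 → $17,930; Unit 3A 7,280.57 → $7,281; Unit G1 6,904.44 → $6,904; Unit 2B 9,707.42 → $9,707; Unit PH1 18,257.71 → $18,258; Unit 1A 20,356.36 → $20,356.
Totals: Unit 2C $7,219 + $17,930 = $25,149; Unit 3A $7,219 + $7,281 = $14,500; Unit G1 $7,219 + $6,904 = $14,123; Unit 2B $7,219 + $9,707 = $16,926; Unit PH1 $7,219 + $18,258 = $25,477; Unit 1A $7,219 + $20,356 = $27,575.

Unit 2C: $25,149 | Unit 3A: $14,500 | Unit G1: $14,123 | Unit 2B: $16,926 | Unit PH1: $25,477 | Unit 1A: $27,575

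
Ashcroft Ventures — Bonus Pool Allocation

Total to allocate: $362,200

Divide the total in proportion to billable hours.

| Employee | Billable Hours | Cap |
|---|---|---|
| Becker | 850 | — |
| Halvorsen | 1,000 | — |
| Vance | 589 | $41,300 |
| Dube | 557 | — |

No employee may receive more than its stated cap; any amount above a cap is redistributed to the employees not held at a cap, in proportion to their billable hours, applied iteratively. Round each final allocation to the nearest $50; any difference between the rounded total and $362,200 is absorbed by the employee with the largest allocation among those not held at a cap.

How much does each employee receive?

Becker: $113,300; Halvorsen: $133,350; Vance: $41,300; Dube: $74,250

Total billable hours = 2,996.
Unconstrained shares: Becker 102,760.35; Halvorsen 120,894.53; Vance 71,206.88; Dube 67,338.25.
Held at cap: Vance ($41,300); remaining pool $320,900 reallocated over remaining billable hours 2,407.
Remaining shares: Becker 113,321.56 → $113,300; Halvorsen 133,319.48 → $133,300; Dube 74,258.95 → $74,250.
Rounding difference +$50 applied to Halvorsen → $133,350.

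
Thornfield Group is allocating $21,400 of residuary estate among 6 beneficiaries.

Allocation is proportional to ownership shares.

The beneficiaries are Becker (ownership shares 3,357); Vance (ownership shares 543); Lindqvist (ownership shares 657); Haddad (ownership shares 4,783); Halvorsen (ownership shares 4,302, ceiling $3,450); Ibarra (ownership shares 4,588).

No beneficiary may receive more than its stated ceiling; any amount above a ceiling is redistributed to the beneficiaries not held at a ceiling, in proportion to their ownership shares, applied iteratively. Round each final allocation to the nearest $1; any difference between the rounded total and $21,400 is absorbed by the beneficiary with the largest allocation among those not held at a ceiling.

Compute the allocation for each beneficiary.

Ownership shares total: 18,230.
Proportional shares (ignoring caps): Becker 3,940.75; Vance 637.42; Lindqvist 771.25; Haddad 5,614.71; Halvorsen 5,050.07; Ibarra 5,385.80.
Cap binds for Halvorsen ($3,450); residual $17,950 reallocated over remaining ownership shares 13,928.
Redistributed shares: Becker 4,326.40 → $4,326; Vance 699.80 → $700; Lindqvist 846.72 → $847; Haddad 6,164.19 → $6,164; Ibarra 5,912.88 → $5,913.

Becker: $4,326; Vance: $700; Lindqvist: $847; Haddad: $6,164; Halvorsen: $3,450; Ibarra: $5,913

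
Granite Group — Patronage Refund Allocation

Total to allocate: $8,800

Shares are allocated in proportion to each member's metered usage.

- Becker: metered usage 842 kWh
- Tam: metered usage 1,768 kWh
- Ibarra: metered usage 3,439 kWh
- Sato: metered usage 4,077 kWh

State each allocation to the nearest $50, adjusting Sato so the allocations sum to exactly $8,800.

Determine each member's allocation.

Total metered usage = 10,126.
Proportional shares: Becker 842/10,126 × $8,800 = 731.74; Tam 1,768/10,126 × $8,800 = 1,536.48; Ibarra 3,439/10,126 × $8,800 = 2,988.66; Sato 4,077/10,126 × $8,800 = 3,543.12.
Rounded to nearest $50: Becker $750; Tam $1,550; Ibarra $3,000; Sato $3,550. Sum = $8,850.
Difference $8,800 − $8,850 = −$50 applied to Sato: Sato becomes $3,500.

Becker: $750 | Tam: $1,550 | Ibarra: $3,000 | Sato: $3,500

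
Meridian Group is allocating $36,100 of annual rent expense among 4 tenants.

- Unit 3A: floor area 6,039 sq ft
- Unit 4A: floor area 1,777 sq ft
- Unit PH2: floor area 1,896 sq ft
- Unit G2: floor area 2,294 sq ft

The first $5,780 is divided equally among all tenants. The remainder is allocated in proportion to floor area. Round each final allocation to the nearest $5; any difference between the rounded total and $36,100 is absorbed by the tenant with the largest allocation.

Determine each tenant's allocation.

First tranche $5,780 split equally: $1,445 each.
Remainder $30,320 by floor area (total 12,006): Unit 3A 15,250.91 → $15,250; Unit 4A 4,487.64 → $4,490; Unit PH2 4,788.17 → $4,790; Unit G2 5,793.28 → $5,795.
Rounding difference −$5 on remainder applied to Unit 3A.
Totals: Unit 3A $1,445 + $15,245 = $16,690; Unit 4A $1,445 + $4,490 = $5,935; Unit PH2 $1,445 + $4,790 = $6,235; Unit G2 $1,445 + $5,795 = $7,240.

Unit 3A: $16,690 · Unit 4A: $5,935 · Unit PH2: $6,235 · Unit G2: $7,240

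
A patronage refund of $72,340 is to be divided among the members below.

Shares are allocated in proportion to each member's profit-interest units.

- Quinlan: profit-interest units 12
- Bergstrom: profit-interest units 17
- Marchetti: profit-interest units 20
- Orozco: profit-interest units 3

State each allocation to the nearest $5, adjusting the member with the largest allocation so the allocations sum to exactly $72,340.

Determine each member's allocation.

Total profit-interest units = 52.
Raw shares: Quinlan 12/52 × $72,340 = 16,693.85; Bergstrom 17/52 × $72,340 = 23,649.62; Marchetti 20/52 × $72,340 = 27,823.08; Orozco 3/52 × $72,340 = 4,173.46.
At nearest $5: Quinlan $16,695; Bergstrom $23,650; Marchetti $27,825; Orozco $4,175. Sum = $72,345.
Difference $72,340 − $72,345 = −$5 applied to largest allocation (Marchetti): Marchetti becomes $27,820.

Quinlan: $16,695 | Bergstrom: $23,650 | Marchetti: $27,820 | Orozco: $4,175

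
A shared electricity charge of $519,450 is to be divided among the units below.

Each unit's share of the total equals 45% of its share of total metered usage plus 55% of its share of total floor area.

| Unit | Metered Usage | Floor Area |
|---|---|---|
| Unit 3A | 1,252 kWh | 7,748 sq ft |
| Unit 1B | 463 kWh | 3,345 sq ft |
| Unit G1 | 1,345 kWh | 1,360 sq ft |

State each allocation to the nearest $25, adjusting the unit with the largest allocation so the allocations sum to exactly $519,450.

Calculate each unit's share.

Unit 3A: $273,400 | Unit 1B: $112,100 | Unit G1: $133,950

Totals — metered usage 3,060, floor area 12,453.
Composite weights (45% metered usage + 55% floor area): Unit 3A 0.5263; Unit 1B 0.2158; Unit G1 0.2579.
Pro-rata amounts: Unit 3A 273,395.01; Unit 1B 112,109.63; Unit G1 133,945.36.
Rounded to nearest $25: Unit 3A $273,400; Unit 1B $112,100; Unit G1 $133,950. Sum = $519,450.
Sum already equals the total — no adjustment.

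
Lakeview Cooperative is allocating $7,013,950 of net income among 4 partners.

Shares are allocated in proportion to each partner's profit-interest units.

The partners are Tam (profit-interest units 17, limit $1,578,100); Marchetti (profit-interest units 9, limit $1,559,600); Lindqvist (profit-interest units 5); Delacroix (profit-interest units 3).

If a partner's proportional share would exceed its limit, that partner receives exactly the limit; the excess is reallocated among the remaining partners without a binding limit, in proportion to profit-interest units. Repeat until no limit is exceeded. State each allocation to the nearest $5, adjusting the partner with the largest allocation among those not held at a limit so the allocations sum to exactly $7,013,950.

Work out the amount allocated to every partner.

Tam: $1,578,100 · Marchetti: $1,559,600 · Lindqvist: $2,422,655 · Delacroix: $1,453,595

Combined profit-interest units = 34.
Pro-rata shares before constraints: Tam 3,506,975.00; Marchetti 1,856,633.82; Lindqvist 1,031,463.24; Delacroix 618,877.94.
Capped: Tam ($1,578,100), Marchetti ($1,559,600); balance $3,876,250 reallocated over remaining profit-interest units 8.
Remaining shares: Lindqvist 2,422,656.25 → $2,422,655; Delacroix 1,453,593.75 → $1,453,595.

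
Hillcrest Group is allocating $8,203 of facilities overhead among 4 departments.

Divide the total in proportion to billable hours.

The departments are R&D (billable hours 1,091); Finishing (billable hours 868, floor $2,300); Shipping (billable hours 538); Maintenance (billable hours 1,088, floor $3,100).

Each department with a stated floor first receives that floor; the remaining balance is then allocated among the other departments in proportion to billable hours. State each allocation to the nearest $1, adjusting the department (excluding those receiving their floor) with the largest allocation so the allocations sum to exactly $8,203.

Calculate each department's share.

R&D: $1,877 · Finishing: $2,300 · Shipping: $926 · Maintenance: $3,100

Guaranteed amounts: Finishing $2,300; Maintenance $3,100. Residual $2,803.
Residual split over remaining billable hours 1,629: R&D 1,877.27 → $1,877; Shipping 925.73 → $926.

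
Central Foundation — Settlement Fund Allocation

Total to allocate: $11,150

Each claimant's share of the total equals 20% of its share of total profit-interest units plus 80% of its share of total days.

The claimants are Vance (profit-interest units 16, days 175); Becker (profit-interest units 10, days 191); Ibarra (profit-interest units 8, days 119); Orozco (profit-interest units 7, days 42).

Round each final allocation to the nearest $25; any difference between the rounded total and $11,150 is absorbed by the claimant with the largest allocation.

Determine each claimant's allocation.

Vance: $3,825; Becker: $3,775; Ibarra: $2,450; Orozco: $1,100

Profit-interest units total 41; days total 527.
Blended shares (20% profit-interest units + 80% days): Vance 0.3437; Becker 0.3387; Ibarra 0.2197; Orozco 0.0979.
Proportional shares: Vance 3,832.29; Becker 3,776.77; Ibarra 2,449.32; Orozco 1,091.62.
At nearest $25: Vance $3,825; Becker $3,775; Ibarra $2,450; Orozco $1,100. Sum = $11,150.
Rounded total matches; no reconciliation needed.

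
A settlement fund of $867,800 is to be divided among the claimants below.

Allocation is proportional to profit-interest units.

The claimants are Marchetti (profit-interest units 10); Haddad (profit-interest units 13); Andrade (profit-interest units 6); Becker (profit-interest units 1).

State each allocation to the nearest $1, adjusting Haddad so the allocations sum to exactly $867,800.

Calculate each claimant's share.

Sum of profit-interest units: 30.
Raw shares: Marchetti 10/30 × $867,800 = 289,266.67; Haddad 13/30 × $867,800 = 376,046.67; Andrade 6/30 × $867,800 = 173,560.00; Becker 1/30 × $867,800 = 28,926.67.
After rounding ($1): Marchetti $289,267; Haddad $376,047; Andrade $173,560; Becker $28,927. Sum = $867,801.
Difference $867,800 − $867,801 = −$1 applied to Haddad: Haddad becomes $376,046.

Marchetti: $289,267 · Haddad: $376,046 · Andrade: $173,560 · Becker: $28,927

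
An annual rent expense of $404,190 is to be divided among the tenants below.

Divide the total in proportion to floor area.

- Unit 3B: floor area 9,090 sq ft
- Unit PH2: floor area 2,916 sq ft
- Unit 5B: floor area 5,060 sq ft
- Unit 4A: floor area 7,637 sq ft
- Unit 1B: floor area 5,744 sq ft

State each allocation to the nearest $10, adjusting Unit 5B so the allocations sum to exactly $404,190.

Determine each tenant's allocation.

Combined floor area = 30,447.
Unrounded shares: Unit 3B 9,090/30,447 × $404,190 = 120,671.56; Unit PH2 2,916/30,447 × $404,190 = 38,710.48; Unit 5B 5,060/30,447 × $404,190 = 67,172.51; Unit 4A 7,637/30,447 × $404,190 = 101,382.70; Unit 1B 5,744/30,447 × $404,190 = 76,252.75.
Rounded to nearest $10: Unit 3B $120,670; Unit PH2 $38,710; Unit 5B $67,170; Unit 4A $101,380; Unit 1B $76,250. Sum = $404,180.
Difference $404,190 − $404,180 = +$10 applied to Unit 5B: Unit 5B becomes $67,180.

Unit 3B: $120,670 · Unit PH2: $38,710 · Unit 5B: $67,180 · Unit 4A: $101,380 · Unit 1B: $76,250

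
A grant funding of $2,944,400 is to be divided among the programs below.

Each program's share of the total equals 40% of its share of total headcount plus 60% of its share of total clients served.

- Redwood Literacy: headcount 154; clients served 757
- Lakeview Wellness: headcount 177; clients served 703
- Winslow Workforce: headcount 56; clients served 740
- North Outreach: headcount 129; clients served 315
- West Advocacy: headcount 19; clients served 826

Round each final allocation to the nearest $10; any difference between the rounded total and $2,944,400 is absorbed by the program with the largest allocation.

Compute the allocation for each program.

Redwood Literacy: $739,300; Lakeview Wellness: $761,380; Winslow Workforce: $514,570; North Outreach: $450,550; West Advocacy: $478,600

Totals — headcount 535, clients served 3,341.
Composite weights (40% headcount + 60% clients served): Redwood Literacy 0.2511; Lakeview Wellness 0.2586; Winslow Workforce 0.1748; North Outreach 0.1530; West Advocacy 0.1625.
Pro-rata amounts: Redwood Literacy 739,302.06; Lakeview Wellness 761,380.84; Winslow Workforce 514,573.65; North Outreach 450,547.63; West Advocacy 478,595.81.
Rounded to nearest $10: Redwood Literacy $739,300; Lakeview Wellness $761,380; Winslow Workforce $514,570; North Outreach $450,550; West Advocacy $478,600. Sum = $2,944,400.
No rounding difference to absorb.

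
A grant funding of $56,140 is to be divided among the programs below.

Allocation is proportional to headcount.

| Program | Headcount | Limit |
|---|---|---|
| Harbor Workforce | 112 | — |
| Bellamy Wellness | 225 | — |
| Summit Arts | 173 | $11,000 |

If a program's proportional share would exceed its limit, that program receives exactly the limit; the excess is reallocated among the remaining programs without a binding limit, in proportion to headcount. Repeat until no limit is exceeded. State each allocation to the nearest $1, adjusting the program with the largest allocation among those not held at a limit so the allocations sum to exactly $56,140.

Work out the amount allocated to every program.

Sum of headcount: 510.
Pro-rata shares before constraints: Harbor Workforce 12,328.78; Bellamy Wellness 24,767.65; Summit Arts 19,043.57.
Cap binds for Summit Arts ($11,000); remaining pool $45,140 reallocated over remaining headcount 337.
Shares after redistribution: Harbor Workforce 15,002.02 → $15,002; Bellamy Wellness 30,137.98 → $30,138.

Harbor Workforce: $15,002; Bellamy Wellness: $30,138; Summit Arts: $11,000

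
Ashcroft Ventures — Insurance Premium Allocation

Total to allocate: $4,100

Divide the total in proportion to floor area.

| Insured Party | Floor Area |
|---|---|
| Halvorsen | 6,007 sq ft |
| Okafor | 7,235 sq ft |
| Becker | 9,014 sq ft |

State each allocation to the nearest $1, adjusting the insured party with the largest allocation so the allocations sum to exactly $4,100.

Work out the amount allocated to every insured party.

Halvorsen: $1,107 · Okafor: $1,333 · Becker: $1,660

Total floor area = 22,256.
Proportional shares: Halvorsen 6,007/22,256 × $4,100 = 1,106.61; Okafor 7,235/22,256 × $4,100 = 1,332.83; Becker 9,014/22,256 × $4,100 = 1,660.56.
After rounding ($1): Halvorsen $1,107; Okafor $1,333; Becker $1,661. Sum = $4,101.
Difference $4,100 − $4,101 = −$1 applied to largest allocation (Becker): Becker becomes $1,660.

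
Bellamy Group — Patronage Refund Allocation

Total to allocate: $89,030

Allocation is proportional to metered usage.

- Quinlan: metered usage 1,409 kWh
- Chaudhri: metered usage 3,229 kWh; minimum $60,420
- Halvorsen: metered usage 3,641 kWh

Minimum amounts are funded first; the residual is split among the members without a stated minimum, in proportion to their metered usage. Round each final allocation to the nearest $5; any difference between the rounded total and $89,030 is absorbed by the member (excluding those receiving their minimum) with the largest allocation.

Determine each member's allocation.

Quinlan: $7,980 · Chaudhri: $60,420 · Halvorsen: $20,630

Fund the minimums — Chaudhri $60,420. Balance $28,610.
Balance split over remaining metered usage 5,050: Quinlan 7,982.47 → $7,980; Halvorsen 20,627.53 → $20,630.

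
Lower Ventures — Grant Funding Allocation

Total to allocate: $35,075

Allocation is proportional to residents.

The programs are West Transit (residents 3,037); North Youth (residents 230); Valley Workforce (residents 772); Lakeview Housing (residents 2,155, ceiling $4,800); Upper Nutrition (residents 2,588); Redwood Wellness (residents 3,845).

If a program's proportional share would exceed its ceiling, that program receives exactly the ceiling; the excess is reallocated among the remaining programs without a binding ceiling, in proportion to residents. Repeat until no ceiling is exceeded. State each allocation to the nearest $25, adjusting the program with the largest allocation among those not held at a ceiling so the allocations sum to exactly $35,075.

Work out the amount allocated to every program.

Total residents = 12,627.
Pro-rata shares before constraints: West Transit 8,436.11; North Youth 638.89; Valley Workforce 2,144.44; Lakeview Housing 5,986.11; Upper Nutrition 7,188.89; Redwood Wellness 10,680.56.
Capped: Lakeview Housing ($4,800); residual $30,275 reallocated over remaining residents 10,472.
Redistributed shares: West Transit 8,780.10 → $8,775; North Youth 664.94 → $675; Valley Workforce 2,231.89 → $2,225; Upper Nutrition 7,482.02 → $7,475; Redwood Wellness 11,116.06 → $11,125.

West Transit: $8,775; North Youth: $675; Valley Workforce: $2,225; Lakeview Housing: $4,800; Upper Nutrition: $7,475; Redwood Wellness: $11,125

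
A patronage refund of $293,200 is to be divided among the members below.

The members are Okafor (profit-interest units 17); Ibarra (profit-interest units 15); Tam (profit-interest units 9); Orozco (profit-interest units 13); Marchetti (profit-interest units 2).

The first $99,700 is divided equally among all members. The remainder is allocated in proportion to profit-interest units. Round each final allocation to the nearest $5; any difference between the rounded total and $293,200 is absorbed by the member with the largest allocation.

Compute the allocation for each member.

$99,700 shared equally gives $19,940 per member.
Remainder $193,500 by profit-interest units (total 56): Okafor 58,741.07 → $58,740; Ibarra 51,830.36 → $51,830; Tam 31,098.21 → $31,100; Orozco 44,919.64 → $44,920; Marchetti 6,910.71 → $6,910.
Totals: Okafor $19,940 + $58,740 = $78,680; Ibarra $19,940 + $51,830 = $71,770; Tam $19,940 + $31,100 = $51,040; Orozco $19,940 + $44,920 = $64,860; Marchetti $19,940 + $6,910 = $26,850.

Okafor: $78,680; Ibarra: $71,770; Tam: $51,040; Orozco: $64,860; Marchetti: $26,850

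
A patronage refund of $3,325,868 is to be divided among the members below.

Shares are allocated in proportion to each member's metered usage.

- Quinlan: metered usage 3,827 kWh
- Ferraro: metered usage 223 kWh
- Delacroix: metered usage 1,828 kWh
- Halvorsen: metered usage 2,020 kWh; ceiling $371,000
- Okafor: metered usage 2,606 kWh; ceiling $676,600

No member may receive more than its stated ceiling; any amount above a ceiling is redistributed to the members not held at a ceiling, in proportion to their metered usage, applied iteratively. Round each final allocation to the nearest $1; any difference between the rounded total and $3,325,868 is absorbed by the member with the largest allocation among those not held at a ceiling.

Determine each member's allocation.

Quinlan: $1,483,316 | Ferraro: $86,433 | Delacroix: $708,519 | Halvorsen: $371,000 | Okafor: $676,600

Total metered usage = 10,504.
Pro-rata shares before constraints: Quinlan 1,211,738.08; Ferraro 70,608.20; Delacroix 578,797.29; Halvorsen 639,590.00; Okafor 825,134.43.
Held at cap: Halvorsen ($371,000), Okafor ($676,600); balance $2,278,268 reallocated over remaining metered usage 5,878.
Redistributed shares: Quinlan 1,483,316.03 → $1,483,316; Ferraro 86,433.10 → $86,433; Delacroix 708,518.87 → $708,519.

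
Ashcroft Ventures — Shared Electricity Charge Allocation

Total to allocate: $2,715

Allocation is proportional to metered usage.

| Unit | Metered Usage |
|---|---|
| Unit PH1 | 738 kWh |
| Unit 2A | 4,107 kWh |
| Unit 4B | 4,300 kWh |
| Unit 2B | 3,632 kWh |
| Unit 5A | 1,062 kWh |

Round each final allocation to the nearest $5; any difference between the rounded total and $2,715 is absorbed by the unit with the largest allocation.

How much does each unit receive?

Combined metered usage = 13,839.
Unrounded shares: Unit PH1 738/13,839 × $2,715 = 144.78; Unit 2A 4,107/13,839 × $2,715 = 805.73; Unit 4B 4,300/13,839 × $2,715 = 843.59; Unit 2B 3,632/13,839 × $2,715 = 712.54; Unit 5A 1,062/13,839 × $2,715 = 208.35.
At nearest $5: Unit PH1 $145; Unit 2A $805; Unit 4B $845; Unit 2B $715; Unit 5A $210. Sum = $2,720.
Difference $2,715 − $2,720 = −$5 applied to largest allocation (Unit 4B): Unit 4B becomes $840.

Unit PH1: $145; Unit 2A: $805; Unit 4B: $840; Unit 2B: $715; Unit 5A: $210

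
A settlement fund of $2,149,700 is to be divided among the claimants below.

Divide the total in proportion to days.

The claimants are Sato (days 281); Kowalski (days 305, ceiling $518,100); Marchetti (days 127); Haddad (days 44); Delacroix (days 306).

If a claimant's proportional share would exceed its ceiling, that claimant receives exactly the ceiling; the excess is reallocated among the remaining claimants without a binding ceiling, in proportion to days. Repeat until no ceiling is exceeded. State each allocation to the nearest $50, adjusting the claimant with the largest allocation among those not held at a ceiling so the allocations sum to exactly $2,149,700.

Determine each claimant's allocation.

Total days = 1,063.
Proportional shares (ignoring caps): Sato 568,265.00; Kowalski 616,800.09; Marchetti 256,831.51; Haddad 88,981.00; Delacroix 618,822.39.
Held at cap: Kowalski ($518,100); balance $1,631,600 reallocated over remaining days 758.
Redistributed shares: Sato 604,854.35 → $604,850; Marchetti 273,368.34 → $273,350; Haddad 94,710.29 → $94,700; Delacroix 658,667.02 → $658,650.
Rounding difference +$50 applied to Delacroix → $658,700.

Sato: $604,850 · Kowalski: $518,100 · Marchetti: $273,350 · Haddad: $94,700 · Delacroix: $658,700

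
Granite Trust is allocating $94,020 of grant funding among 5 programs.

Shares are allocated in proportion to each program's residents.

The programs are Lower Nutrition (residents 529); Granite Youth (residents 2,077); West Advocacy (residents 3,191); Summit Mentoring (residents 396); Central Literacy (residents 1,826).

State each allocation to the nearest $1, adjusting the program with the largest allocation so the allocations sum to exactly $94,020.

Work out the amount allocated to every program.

Combined residents = 8,019.
Proportional shares: Lower Nutrition 529/8,019 × $94,020 = 6,202.34; Granite Youth 2,077/8,019 × $94,020 = 24,352.11; West Advocacy 3,191/8,019 × $94,020 = 37,413.37; Summit Mentoring 396/8,019 × $94,020 = 4,642.96; Central Literacy 1,826/8,019 × $94,020 = 21,409.22.
At nearest $1: Lower Nutrition $6,202; Granite Youth $24,352; West Advocacy $37,413; Summit Mentoring $4,643; Central Literacy $21,409. Sum = $94,019.
Difference $94,020 − $94,019 = +$1 applied to largest allocation (West Advocacy): West Advocacy becomes $37,414.

Lower Nutrition: $6,202 | Granite Youth: $24,352 | West Advocacy: $37,414 | Summit Mentoring: $4,643 | Central Literacy: $21,409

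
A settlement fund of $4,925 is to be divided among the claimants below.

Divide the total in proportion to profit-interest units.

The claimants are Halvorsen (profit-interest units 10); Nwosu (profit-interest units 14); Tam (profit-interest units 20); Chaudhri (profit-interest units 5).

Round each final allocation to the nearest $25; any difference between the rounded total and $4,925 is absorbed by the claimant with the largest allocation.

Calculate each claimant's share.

Sum of profit-interest units: 49.
Proportional shares: Halvorsen 10/49 × $4,925 = 1,005.10; Nwosu 14/49 × $4,925 = 1,407.14; Tam 20/49 × $4,925 = 2,010.20; Chaudhri 5/49 × $4,925 = 502.55.
At nearest $25: Halvorsen $1,000; Nwosu $1,400; Tam $2,000; Chaudhri $500. Sum = $4,900.
Difference $4,925 − $4,900 = +$25 applied to largest allocation (Tam): Tam becomes $2,025.

Halvorsen: $1,000 · Nwosu: $1,400 · Tam: $2,025 · Chaudhri: $500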